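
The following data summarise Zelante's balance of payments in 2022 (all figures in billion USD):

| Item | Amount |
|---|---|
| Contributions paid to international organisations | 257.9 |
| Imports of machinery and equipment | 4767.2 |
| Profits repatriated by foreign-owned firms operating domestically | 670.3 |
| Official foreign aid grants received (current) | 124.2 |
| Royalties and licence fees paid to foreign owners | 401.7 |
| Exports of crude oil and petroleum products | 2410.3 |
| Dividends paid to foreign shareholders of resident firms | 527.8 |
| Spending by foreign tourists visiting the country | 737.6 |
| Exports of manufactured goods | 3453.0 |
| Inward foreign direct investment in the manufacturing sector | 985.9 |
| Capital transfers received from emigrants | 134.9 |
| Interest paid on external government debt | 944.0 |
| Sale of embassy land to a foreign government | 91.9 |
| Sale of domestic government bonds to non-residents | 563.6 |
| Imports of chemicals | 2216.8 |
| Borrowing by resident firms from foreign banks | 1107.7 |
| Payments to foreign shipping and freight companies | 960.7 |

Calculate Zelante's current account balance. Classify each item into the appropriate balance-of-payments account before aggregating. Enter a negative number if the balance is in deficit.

Goods: -2216.8 + 3453.0 - 4767.2 + 2410.3 = -1120.7
Services: 737.6 - 401.7 - 960.7 = -624.8
Primary income: -527.8 - 944.0 - 670.3 = -2142.1
Secondary income: -257.9 + 124.2 = -133.7
Current account = (-1120.7) + (-624.8) + (-2142.1) + (-133.7) = -4021.3
(Excluded from the current account — financial account: inward foreign direct investment in the manufacturing sector 985.9, sale of domestic government bonds to non-residents 563.6, borrowing by resident firms from foreign banks 1107.7; capital account: capital transfers received from emigrants 134.9, sale of embassy land to a foreign government 91.9.)

-4021.3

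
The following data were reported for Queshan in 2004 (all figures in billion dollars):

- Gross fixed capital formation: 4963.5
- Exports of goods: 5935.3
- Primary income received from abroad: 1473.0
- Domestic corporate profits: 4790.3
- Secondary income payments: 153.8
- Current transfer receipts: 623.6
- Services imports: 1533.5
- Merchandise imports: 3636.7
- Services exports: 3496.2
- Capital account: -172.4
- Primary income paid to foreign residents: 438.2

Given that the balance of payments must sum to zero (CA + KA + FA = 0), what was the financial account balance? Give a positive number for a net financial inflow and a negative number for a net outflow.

Goods balance = 5935.3 - 3636.7 = 2298.6
Services balance = 3496.2 - 1533.5 = 1962.7
Trade balance (goods + services) = 2298.6 + 1962.7 = 4261.3
Net primary income = 1473.0 - 438.2 = 1034.8
Net secondary income = 623.6 - 153.8 = 469.8
Current account = 4261.3 + 1034.8 + 469.8 = 5765.9
Financial account = -(5765.9 + (-172.4)) = -5593.5

-5593.5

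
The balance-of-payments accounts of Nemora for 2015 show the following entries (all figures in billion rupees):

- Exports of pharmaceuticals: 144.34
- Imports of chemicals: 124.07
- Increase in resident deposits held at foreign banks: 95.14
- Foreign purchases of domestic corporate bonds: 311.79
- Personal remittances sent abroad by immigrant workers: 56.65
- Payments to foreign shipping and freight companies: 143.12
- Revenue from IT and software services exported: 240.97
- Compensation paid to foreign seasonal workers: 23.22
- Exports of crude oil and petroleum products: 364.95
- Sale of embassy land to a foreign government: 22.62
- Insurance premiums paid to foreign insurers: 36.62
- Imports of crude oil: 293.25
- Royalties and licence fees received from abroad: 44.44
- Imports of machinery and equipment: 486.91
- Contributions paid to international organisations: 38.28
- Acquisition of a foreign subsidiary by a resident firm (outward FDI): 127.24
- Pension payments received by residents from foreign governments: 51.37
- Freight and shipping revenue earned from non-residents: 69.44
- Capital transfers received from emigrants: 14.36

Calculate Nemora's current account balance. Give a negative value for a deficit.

-286.61

Goods: 364.95 - 124.07 + 144.34 - 293.25 - 486.91 = -394.94
Services: -143.12 - 36.62 + 44.44 + 69.44 + 240.97 = 175.11
Primary income: -23.22
Secondary income: -38.28 + 51.37 - 56.65 = -43.56
Current account = (-394.94) + 175.11 + (-23.22) + (-43.56) = -286.61
(Excluded from the current account — financial account: increase in resident deposits held at foreign banks 95.14, foreign purchases of domestic corporate bonds 311.79, acquisition of a foreign subsidiary by a resident firm (outward FDI) 127.24; capital account: sale of embassy land to a foreign government 22.62, capital transfers received from emigrants 14.36.)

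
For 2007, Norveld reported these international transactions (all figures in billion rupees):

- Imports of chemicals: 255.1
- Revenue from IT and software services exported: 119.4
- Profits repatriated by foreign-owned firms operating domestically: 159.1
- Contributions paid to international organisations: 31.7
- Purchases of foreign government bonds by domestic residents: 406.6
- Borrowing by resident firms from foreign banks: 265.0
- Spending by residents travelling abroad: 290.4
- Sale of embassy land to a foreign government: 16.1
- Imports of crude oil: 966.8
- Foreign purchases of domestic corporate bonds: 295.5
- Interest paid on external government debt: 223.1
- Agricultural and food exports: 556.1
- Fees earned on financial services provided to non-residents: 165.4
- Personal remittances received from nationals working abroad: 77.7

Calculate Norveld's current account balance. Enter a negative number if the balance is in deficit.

-1007.6

Goods: -966.8 - 255.1 + 556.1 = -665.8
Services: 119.4 - 290.4 + 165.4 = -5.6
Primary income: -159.1 - 223.1 = -382.2
Secondary income: -31.7 + 77.7 = 46.0
Current account = (-665.8) + (-5.6) + (-382.2) + 46.0 = -1007.6
(Excluded from the current account — financial account: purchases of foreign government bonds by domestic residents 406.6, borrowing by resident firms from foreign banks 265.0, foreign purchases of domestic corporate bonds 295.5; capital account: sale of embassy land to a foreign government 16.1.)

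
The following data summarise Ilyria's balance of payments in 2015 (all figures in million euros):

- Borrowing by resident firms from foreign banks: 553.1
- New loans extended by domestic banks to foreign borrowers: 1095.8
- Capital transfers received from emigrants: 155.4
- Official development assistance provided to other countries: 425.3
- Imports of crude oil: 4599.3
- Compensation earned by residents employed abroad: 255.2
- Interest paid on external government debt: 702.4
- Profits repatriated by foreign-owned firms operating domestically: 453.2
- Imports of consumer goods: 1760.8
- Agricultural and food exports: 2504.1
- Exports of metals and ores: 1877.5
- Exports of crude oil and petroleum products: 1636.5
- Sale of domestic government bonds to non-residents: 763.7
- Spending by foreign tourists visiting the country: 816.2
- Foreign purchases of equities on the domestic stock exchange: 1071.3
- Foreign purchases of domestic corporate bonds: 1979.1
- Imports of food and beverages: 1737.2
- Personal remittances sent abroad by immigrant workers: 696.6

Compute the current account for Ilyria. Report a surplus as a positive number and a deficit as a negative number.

Goods: 1636.5 + 1877.5 - 1760.8 + 2504.1 - 1737.2 - 4599.3 = -2079.2
Services: 816.2
Primary income: -702.4 + 255.2 - 453.2 = -900.4
Secondary income: -425.3 - 696.6 = -1121.9
Current account = (-2079.2) + 816.2 + (-900.4) + (-1121.9) = -3285.3
(Excluded from the current account — financial account: borrowing by resident firms from foreign banks 553.1, new loans extended by domestic banks to foreign borrowers 1095.8, sale of domestic government bonds to non-residents 763.7, foreign purchases of equities on the domestic stock exchange 1071.3, foreign purchases of domestic corporate bonds 1979.1; capital account: capital transfers received from emigrants 155.4.)

-3285.3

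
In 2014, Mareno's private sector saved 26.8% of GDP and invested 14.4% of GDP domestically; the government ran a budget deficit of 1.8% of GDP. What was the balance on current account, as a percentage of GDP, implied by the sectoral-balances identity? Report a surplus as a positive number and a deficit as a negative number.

10.6

By the sectoral-balances identity, CA = (S_private - I) + (T - G).
Private balance = 26.8 - 14.4 = 12.4
Government balance (T - G) = -1.8
CA = 12.4 + (-1.8) = 10.6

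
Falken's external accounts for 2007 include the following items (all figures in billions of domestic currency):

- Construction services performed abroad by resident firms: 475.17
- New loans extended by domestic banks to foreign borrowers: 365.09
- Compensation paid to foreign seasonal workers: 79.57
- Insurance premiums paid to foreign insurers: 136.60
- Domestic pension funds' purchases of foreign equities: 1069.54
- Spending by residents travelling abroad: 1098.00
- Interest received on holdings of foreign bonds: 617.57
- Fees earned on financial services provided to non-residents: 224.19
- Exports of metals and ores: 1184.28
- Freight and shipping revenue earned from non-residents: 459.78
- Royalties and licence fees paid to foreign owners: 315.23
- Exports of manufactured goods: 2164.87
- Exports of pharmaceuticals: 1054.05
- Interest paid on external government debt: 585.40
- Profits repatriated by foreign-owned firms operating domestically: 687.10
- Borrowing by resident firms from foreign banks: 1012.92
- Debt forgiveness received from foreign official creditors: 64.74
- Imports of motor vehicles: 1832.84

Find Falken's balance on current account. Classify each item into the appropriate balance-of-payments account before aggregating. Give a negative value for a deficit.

1445.17

Goods: -1832.84 + 1054.05 + 1184.28 + 2164.87 = 2570.36
Services: 224.19 - 315.23 + 459.78 - 136.60 - 1098.00 + 475.17 = -390.69
Primary income: 617.57 - 687.10 - 585.40 - 79.57 = -734.50
Current account = 2570.36 + (-390.69) + (-734.50) = 1445.17
(Excluded from the current account — financial account: new loans extended by domestic banks to foreign borrowers 365.09, domestic pension funds' purchases of foreign equities 1069.54, borrowing by resident firms from foreign banks 1012.92; capital account: debt forgiveness received from foreign official creditors 64.74.)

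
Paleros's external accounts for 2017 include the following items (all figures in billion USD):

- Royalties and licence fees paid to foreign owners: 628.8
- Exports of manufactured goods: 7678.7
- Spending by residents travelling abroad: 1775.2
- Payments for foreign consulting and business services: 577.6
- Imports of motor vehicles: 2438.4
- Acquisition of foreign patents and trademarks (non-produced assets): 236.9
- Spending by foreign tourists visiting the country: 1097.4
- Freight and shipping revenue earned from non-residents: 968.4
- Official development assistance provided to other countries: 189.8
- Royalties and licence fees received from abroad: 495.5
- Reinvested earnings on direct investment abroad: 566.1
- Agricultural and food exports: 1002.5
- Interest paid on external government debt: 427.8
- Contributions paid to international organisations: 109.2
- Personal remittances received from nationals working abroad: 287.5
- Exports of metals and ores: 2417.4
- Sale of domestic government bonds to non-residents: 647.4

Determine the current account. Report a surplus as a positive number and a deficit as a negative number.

Goods: 2417.4 + 7678.7 - 2438.4 + 1002.5 = 8660.2
Services: -577.6 + 495.5 + 968.4 - 1775.2 - 628.8 + 1097.4 = -420.3
Primary income: -427.8 + 566.1 = 138.3
Secondary income: -109.2 + 287.5 - 189.8 = -11.5
Current account = 8660.2 + (-420.3) + 138.3 + (-11.5) = 8366.7
(Excluded from the current account — capital account: acquisition of foreign patents and trademarks (non-produced assets) 236.9; financial account: sale of domestic government bonds to non-residents 647.4.)

8366.7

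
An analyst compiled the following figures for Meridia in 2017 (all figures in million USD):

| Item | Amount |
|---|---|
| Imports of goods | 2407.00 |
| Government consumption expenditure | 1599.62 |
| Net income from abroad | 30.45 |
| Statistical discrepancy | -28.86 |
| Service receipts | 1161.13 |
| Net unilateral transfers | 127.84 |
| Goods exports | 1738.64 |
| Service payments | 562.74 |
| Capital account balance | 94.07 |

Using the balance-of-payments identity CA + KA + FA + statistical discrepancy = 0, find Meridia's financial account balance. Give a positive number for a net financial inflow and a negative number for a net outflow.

-153.53

Goods balance = 1738.64 - 2407.00 = -668.36
Services balance = 1161.13 - 562.74 = 598.39
Trade balance (goods + services) = -668.36 + 598.39 = -69.97
Net primary income = 30.45
Net secondary income = 127.84
Current account = -69.97 + 30.45 + 127.84 = 88.32
Financial account = -(88.32 + 94.07 + (-28.86)) = -153.53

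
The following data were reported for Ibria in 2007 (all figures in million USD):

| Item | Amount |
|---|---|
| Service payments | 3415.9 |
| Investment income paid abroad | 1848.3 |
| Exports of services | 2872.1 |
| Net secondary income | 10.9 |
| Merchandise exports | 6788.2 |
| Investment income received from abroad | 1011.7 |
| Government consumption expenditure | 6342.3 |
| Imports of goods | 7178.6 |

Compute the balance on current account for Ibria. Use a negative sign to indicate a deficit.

Goods balance = 6788.2 - 7178.6 = -390.4
Services balance = 2872.1 - 3415.9 = -543.8
Trade balance (goods + services) = -390.4 + (-543.8) = -934.2
Net primary income = 1011.7 - 1848.3 = -836.6
Net secondary income = 10.9
Current account = -934.2 + (-836.6) + 10.9 = -1759.9

-1759.9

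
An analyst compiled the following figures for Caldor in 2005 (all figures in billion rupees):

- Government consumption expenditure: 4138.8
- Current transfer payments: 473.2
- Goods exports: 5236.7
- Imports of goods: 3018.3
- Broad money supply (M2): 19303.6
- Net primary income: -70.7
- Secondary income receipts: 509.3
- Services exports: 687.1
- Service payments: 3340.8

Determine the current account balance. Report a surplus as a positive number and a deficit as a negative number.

-469.9

Goods balance = 5236.7 - 3018.3 = 2218.4
Services balance = 687.1 - 3340.8 = -2653.7
Trade balance (goods + services) = 2218.4 + (-2653.7) = -435.3
Net primary income = -70.7
Net secondary income = 509.3 - 473.2 = 36.1
Current account = -435.3 + (-70.7) + 36.1 = -469.9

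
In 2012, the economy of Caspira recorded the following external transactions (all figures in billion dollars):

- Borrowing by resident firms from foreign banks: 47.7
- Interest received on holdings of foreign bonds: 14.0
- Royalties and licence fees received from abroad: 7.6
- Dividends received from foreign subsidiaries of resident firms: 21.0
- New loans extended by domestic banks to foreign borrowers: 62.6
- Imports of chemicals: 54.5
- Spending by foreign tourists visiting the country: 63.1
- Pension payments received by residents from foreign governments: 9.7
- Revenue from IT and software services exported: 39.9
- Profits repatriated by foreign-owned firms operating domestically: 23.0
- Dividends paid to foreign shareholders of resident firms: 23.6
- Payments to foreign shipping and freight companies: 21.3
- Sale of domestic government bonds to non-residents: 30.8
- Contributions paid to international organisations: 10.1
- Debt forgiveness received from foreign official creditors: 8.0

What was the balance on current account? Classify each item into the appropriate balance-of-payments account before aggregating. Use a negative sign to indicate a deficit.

Goods: -54.5
Services: 7.6 + 39.9 + 63.1 - 21.3 = 89.3
Primary income: 21.0 - 23.0 - 23.6 + 14.0 = -11.6
Secondary income: -10.1 + 9.7 = -0.4
Current account = (-54.5) + 89.3 + (-11.6) + (-0.4) = 22.8
(Excluded from the current account — financial account: borrowing by resident firms from foreign banks 47.7, new loans extended by domestic banks to foreign borrowers 62.6, sale of domestic government bonds to non-residents 30.8; capital account: debt forgiveness received from foreign official creditors 8.0.)

22.8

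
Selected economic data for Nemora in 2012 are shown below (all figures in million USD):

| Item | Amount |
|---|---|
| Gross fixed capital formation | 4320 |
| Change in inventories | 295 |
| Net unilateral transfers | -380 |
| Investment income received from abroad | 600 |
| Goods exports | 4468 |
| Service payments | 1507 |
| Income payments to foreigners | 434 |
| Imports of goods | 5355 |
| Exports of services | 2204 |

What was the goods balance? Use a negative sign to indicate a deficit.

Goods balance = 4468 - 5355 = -887

-887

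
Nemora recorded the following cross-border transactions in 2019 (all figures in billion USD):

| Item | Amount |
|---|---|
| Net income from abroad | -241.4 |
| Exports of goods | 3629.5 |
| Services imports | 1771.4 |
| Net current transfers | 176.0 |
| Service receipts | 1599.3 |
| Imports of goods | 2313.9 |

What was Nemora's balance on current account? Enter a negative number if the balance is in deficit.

Goods balance = 3629.5 - 2313.9 = 1315.6
Services balance = 1599.3 - 1771.4 = -172.1
Trade balance (goods + services) = 1315.6 + (-172.1) = 1143.5
Net primary income = -241.4
Net secondary income = 176.0
Current account = 1143.5 + (-241.4) + 176.0 = 1078.1

1078.1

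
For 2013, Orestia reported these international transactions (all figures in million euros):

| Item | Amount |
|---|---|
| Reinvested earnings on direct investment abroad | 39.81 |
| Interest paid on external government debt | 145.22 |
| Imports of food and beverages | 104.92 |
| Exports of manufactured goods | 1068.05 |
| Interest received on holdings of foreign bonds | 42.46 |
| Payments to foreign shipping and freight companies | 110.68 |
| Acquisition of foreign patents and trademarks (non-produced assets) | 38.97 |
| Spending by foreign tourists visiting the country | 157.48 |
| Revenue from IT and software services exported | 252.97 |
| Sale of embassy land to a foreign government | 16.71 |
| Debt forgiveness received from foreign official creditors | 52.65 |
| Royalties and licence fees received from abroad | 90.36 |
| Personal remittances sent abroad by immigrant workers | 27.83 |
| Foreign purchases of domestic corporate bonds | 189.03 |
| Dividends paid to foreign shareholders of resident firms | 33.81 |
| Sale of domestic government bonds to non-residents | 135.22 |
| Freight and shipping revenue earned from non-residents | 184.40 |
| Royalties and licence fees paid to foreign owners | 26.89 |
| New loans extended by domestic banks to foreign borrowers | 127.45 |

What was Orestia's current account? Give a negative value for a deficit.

Goods: -104.92 + 1068.05 = 963.13
Services: 90.36 + 157.48 + 184.40 + 252.97 - 26.89 - 110.68 = 547.64
Primary income: -33.81 + 39.81 + 42.46 - 145.22 = -96.76
Secondary income: -27.83
Current account = 963.13 + 547.64 + (-96.76) + (-27.83) = 1386.18
(Excluded from the current account — capital account: acquisition of foreign patents and trademarks (non-produced assets) 38.97, sale of embassy land to a foreign government 16.71, debt forgiveness received from foreign official creditors 52.65; financial account: foreign purchases of domestic corporate bonds 189.03, sale of domestic government bonds to non-residents 135.22, new loans extended by domestic banks to foreign borrowers 127.45.)

1386.18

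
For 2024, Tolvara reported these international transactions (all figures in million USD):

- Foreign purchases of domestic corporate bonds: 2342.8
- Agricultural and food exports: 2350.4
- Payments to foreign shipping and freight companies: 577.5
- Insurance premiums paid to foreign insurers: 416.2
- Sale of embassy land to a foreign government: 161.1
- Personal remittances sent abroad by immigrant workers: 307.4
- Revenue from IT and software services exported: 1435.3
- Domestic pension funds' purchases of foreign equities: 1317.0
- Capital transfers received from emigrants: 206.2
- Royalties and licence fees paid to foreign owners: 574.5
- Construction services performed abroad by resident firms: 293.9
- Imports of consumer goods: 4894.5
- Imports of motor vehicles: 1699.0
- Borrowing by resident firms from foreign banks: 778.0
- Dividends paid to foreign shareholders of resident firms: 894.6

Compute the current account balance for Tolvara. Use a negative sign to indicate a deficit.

Goods: -4894.5 + 2350.4 - 1699.0 = -4243.1
Services: -577.5 + 293.9 - 416.2 - 574.5 + 1435.3 = 161.0
Primary income: -894.6
Secondary income: -307.4
Current account = (-4243.1) + 161.0 + (-894.6) + (-307.4) = -5284.1
(Excluded from the current account — financial account: foreign purchases of domestic corporate bonds 2342.8, domestic pension funds' purchases of foreign equities 1317.0, borrowing by resident firms from foreign banks 778.0; capital account: sale of embassy land to a foreign government 161.1, capital transfers received from emigrants 206.2.)

-5284.1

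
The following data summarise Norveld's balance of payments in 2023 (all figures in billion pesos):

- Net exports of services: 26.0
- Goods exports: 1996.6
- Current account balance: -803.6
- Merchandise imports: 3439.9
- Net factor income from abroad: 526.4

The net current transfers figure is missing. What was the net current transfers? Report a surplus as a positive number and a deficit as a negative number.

87.3

Current account = goods balance + services balance + net primary income + net secondary income
Sum of the known components = -890.9
Net current transfers = CA - (known components) = -803.6 - (-890.9) = 87.3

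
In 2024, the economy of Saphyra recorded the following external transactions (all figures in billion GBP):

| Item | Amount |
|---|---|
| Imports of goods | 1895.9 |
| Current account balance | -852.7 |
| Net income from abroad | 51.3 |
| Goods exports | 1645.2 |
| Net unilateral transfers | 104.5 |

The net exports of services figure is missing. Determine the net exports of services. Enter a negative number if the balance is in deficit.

Current account = goods balance + services balance + net primary income + net secondary income
Sum of the known components = -94.9
Net exports of services = CA - (known components) = -852.7 - (-94.9) = -757.8

-757.8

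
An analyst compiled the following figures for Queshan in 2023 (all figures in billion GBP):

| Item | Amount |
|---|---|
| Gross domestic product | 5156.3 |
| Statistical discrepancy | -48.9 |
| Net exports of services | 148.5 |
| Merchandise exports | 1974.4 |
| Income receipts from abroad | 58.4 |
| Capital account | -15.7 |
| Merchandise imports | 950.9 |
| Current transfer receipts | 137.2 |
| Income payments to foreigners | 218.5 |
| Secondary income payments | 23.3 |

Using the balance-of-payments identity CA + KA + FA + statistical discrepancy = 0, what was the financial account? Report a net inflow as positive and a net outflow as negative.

-1061.2

Goods balance = 1974.4 - 950.9 = 1023.5
Services balance = 148.5
Trade balance (goods + services) = 1023.5 + 148.5 = 1172.0
Net primary income = 58.4 - 218.5 = -160.1
Net secondary income = 137.2 - 23.3 = 113.9
Current account = 1172.0 + (-160.1) + 113.9 = 1125.8
Financial account = -(1125.8 + (-15.7) + (-48.9)) = -1061.2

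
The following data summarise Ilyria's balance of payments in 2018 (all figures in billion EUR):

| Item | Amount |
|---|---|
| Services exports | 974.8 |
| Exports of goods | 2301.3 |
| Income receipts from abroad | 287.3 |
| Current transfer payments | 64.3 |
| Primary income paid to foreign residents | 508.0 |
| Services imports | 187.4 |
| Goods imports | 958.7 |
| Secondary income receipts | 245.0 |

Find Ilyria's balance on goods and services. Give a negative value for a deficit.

Goods balance = 2301.3 - 958.7 = 1342.6
Services balance = 974.8 - 187.4 = 787.4
Trade balance (goods + services) = 1342.6 + 787.4 = 2130.0

2130.0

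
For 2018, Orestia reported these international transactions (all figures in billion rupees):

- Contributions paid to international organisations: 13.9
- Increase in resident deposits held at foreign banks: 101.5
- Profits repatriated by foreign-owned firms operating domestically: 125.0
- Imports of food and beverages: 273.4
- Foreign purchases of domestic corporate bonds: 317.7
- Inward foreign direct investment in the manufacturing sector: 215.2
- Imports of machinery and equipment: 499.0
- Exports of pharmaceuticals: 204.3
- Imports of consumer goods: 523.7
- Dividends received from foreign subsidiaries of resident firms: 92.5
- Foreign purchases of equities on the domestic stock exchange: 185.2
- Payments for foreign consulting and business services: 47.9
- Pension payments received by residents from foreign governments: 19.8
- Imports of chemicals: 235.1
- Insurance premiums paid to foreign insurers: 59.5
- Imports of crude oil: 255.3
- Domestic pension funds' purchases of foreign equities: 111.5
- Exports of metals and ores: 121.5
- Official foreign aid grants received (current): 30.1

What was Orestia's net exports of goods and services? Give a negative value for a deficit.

-1568.1

Goods: 121.5 - 499.0 - 235.1 - 523.7 + 204.3 - 273.4 - 255.3 = -1460.7
Services: -59.5 - 47.9 = -107.4
Trade balance = -1460.7 + (-107.4) = -1568.1
(Excluded from the trade balance — secondary income: contributions paid to international organisations 13.9, pension payments received by residents from foreign governments 19.8, official foreign aid grants received (current) 30.1; financial account: increase in resident deposits held at foreign banks 101.5, foreign purchases of domestic corporate bonds 317.7, inward foreign direct investment in the manufacturing sector 215.2, foreign purchases of equities on the domestic stock exchange 185.2, domestic pension funds' purchases of foreign equities 111.5; primary income: profits repatriated by foreign-owned firms operating domestically 125.0, dividends received from foreign subsidiaries of resident firms 92.5.)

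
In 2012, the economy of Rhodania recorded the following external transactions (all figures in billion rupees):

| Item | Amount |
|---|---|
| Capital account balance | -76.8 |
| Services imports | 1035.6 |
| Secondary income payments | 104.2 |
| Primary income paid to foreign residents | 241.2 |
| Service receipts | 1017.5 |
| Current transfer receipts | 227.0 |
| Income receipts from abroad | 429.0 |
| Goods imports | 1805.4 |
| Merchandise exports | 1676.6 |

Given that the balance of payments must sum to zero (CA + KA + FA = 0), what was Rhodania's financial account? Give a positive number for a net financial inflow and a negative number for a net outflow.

Goods balance = 1676.6 - 1805.4 = -128.8
Services balance = 1017.5 - 1035.6 = -18.1
Trade balance (goods + services) = -128.8 + (-18.1) = -146.9
Net primary income = 429.0 - 241.2 = 187.8
Net secondary income = 227.0 - 104.2 = 122.8
Current account = -146.9 + 187.8 + 122.8 = 163.7
Financial account = -(163.7 + (-76.8)) = -86.9

-86.9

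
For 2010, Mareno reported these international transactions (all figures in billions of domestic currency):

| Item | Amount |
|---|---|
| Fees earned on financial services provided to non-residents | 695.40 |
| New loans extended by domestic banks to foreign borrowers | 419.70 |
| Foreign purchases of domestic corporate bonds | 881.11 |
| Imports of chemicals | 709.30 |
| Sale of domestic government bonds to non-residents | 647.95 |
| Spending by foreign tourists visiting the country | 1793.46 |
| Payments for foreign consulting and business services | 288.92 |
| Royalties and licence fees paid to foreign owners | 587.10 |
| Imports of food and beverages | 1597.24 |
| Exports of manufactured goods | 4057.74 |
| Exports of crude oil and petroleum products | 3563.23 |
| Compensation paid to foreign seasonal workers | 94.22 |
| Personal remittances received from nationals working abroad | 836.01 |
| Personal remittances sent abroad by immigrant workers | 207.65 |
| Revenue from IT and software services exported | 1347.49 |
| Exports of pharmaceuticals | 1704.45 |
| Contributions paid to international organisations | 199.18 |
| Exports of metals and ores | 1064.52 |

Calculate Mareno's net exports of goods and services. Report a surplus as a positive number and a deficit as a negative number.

11043.73

Goods: -709.30 + 1064.52 + 3563.23 + 1704.45 - 1597.24 + 4057.74 = 8083.40
Services: 1793.46 - 587.10 - 288.92 + 695.40 + 1347.49 = 2960.33
Trade balance = 8083.40 + 2960.33 = 11043.73
(Excluded from the trade balance — financial account: new loans extended by domestic banks to foreign borrowers 419.70, foreign purchases of domestic corporate bonds 881.11, sale of domestic government bonds to non-residents 647.95; primary income: compensation paid to foreign seasonal workers 94.22; secondary income: personal remittances received from nationals working abroad 836.01, personal remittances sent abroad by immigrant workers 207.65, contributions paid to international organisations 199.18.)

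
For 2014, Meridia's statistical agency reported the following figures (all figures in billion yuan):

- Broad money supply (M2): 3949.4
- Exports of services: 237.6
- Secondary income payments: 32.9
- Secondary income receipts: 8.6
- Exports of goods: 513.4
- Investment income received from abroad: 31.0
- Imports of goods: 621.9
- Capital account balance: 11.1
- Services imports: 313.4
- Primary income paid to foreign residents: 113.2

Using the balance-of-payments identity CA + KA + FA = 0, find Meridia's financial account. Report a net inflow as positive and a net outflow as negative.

279.7

Goods balance = 513.4 - 621.9 = -108.5
Services balance = 237.6 - 313.4 = -75.8
Trade balance (goods + services) = -108.5 + (-75.8) = -184.3
Net primary income = 31.0 - 113.2 = -82.2
Net secondary income = 8.6 - 32.9 = -24.3
Current account = -184.3 + (-82.2) + (-24.3) = -290.8
Financial account = -(-290.8 + 11.1) = 279.7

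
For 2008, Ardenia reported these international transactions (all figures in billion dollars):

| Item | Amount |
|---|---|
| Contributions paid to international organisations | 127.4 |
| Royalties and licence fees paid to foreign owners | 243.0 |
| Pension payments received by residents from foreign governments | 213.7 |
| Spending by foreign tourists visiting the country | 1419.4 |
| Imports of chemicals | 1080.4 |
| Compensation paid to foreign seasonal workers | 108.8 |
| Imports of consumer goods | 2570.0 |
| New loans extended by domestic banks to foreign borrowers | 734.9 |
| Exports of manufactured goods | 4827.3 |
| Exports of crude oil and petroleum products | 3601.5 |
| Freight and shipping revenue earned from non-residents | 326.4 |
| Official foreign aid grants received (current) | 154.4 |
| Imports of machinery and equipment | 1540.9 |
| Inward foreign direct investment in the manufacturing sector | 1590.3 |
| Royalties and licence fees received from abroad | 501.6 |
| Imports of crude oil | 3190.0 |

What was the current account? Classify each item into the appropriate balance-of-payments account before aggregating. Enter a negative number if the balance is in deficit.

2183.8

Goods: -3190.0 - 1080.4 + 4827.3 + 3601.5 - 2570.0 - 1540.9 = 47.5
Services: 326.4 + 501.6 + 1419.4 - 243.0 = 2004.4
Primary income: -108.8
Secondary income: -127.4 + 213.7 + 154.4 = 240.7
Current account = 47.5 + 2004.4 + (-108.8) + 240.7 = 2183.8
(Excluded from the current account — financial account: new loans extended by domestic banks to foreign borrowers 734.9, inward foreign direct investment in the manufacturing sector 1590.3.)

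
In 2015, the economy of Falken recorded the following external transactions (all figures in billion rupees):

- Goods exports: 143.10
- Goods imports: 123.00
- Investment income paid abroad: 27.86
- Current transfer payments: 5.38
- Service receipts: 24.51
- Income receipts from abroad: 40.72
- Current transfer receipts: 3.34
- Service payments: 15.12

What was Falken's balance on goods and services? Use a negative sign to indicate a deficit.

29.49

Goods balance = 143.10 - 123.00 = 20.10
Services balance = 24.51 - 15.12 = 9.39
Trade balance (goods + services) = 20.10 + 9.39 = 29.49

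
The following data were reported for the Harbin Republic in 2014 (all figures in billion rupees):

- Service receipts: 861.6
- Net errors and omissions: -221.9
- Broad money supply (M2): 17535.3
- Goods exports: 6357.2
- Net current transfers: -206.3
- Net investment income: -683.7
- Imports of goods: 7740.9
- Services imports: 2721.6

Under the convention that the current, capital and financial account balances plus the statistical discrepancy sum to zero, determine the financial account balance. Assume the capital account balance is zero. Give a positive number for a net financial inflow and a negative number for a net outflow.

4355.6

Goods balance = 6357.2 - 7740.9 = -1383.7
Services balance = 861.6 - 2721.6 = -1860.0
Trade balance (goods + services) = -1383.7 + (-1860.0) = -3243.7
Net primary income = -683.7
Net secondary income = -206.3
Current account = -3243.7 + (-683.7) + (-206.3) = -4133.7
Financial account = -(-4133.7 + (-221.9)) = 4355.6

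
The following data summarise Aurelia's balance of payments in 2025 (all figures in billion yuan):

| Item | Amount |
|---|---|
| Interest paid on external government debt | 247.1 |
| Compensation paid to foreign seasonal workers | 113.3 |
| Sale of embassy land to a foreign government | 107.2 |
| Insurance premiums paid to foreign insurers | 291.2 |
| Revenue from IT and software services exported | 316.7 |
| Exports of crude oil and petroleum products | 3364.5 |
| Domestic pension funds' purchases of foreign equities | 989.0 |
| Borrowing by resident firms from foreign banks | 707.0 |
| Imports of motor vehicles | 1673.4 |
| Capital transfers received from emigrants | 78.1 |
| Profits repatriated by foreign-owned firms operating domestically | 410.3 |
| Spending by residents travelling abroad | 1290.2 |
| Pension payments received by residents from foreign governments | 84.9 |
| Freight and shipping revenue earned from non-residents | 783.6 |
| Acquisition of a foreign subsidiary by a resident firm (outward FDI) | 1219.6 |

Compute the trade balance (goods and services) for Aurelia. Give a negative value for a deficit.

1210.0

Goods: 3364.5 - 1673.4 = 1691.1
Services: -291.2 + 316.7 - 1290.2 + 783.6 = -481.1
Trade balance = 1691.1 + (-481.1) = 1210.0
(Excluded from the trade balance — primary income: interest paid on external government debt 247.1, compensation paid to foreign seasonal workers 113.3, profits repatriated by foreign-owned firms operating domestically 410.3; capital account: sale of embassy land to a foreign government 107.2, capital transfers received from emigrants 78.1; financial account: domestic pension funds' purchases of foreign equities 989.0, borrowing by resident firms from foreign banks 707.0, acquisition of a foreign subsidiary by a resident firm (outward FDI) 1219.6; secondary income: pension payments received by residents from foreign governments 84.9.)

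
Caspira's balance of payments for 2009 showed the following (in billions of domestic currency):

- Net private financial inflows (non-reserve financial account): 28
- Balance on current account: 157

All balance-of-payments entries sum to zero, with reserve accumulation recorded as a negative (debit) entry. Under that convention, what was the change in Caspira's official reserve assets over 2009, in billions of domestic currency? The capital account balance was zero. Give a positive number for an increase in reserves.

Official reserve transactions balance = -(157 + 28) = -185
An accumulation of reserves is recorded as a debit (negative entry), so the change in the stock of reserves is the negative of that balance.
Change in official reserves = -(-185) = 185

185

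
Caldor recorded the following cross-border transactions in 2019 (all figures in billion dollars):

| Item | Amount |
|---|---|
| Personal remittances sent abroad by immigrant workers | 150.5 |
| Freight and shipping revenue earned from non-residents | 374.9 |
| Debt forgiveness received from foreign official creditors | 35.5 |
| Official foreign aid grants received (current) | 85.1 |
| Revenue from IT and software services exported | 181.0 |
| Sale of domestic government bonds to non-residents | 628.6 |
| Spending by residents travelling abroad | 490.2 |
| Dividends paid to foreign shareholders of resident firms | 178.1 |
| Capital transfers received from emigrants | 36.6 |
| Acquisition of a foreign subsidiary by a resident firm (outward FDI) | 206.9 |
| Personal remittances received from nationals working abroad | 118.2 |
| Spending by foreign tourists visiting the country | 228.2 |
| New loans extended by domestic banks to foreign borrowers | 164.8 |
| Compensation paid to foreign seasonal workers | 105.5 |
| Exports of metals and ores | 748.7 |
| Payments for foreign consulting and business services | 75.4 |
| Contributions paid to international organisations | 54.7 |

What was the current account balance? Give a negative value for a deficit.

Goods: 748.7
Services: 181.0 + 228.2 + 374.9 - 490.2 - 75.4 = 218.5
Primary income: -105.5 - 178.1 = -283.6
Secondary income: -150.5 + 118.2 - 54.7 + 85.1 = -1.9
Current account = 748.7 + 218.5 + (-283.6) + (-1.9) = 681.7
(Excluded from the current account — capital account: debt forgiveness received from foreign official creditors 35.5, capital transfers received from emigrants 36.6; financial account: sale of domestic government bonds to non-residents 628.6, acquisition of a foreign subsidiary by a resident firm (outward FDI) 206.9, new loans extended by domestic banks to foreign borrowers 164.8.)

681.7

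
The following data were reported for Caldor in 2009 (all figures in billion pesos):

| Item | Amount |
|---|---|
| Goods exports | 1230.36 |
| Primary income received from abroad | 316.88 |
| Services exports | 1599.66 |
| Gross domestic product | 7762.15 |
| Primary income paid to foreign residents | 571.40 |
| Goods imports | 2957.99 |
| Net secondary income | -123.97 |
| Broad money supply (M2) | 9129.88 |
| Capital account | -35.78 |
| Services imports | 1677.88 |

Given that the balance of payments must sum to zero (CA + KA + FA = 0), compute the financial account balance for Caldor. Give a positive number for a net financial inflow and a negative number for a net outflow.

2220.12

Goods balance = 1230.36 - 2957.99 = -1727.63
Services balance = 1599.66 - 1677.88 = -78.22
Trade balance (goods + services) = -1727.63 + (-78.22) = -1805.85
Net primary income = 316.88 - 571.40 = -254.52
Net secondary income = -123.97
Current account = -1805.85 + (-254.52) + (-123.97) = -2184.34
Financial account = -(-2184.34 + (-35.78)) = 2220.12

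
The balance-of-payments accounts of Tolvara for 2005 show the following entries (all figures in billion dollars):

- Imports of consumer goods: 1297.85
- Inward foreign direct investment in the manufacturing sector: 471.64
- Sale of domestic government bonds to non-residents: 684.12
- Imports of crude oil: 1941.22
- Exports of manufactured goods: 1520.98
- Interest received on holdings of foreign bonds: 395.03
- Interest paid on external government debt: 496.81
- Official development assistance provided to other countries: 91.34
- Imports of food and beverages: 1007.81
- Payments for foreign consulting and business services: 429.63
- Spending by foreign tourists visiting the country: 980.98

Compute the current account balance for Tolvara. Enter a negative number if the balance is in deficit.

Goods: -1941.22 - 1007.81 - 1297.85 + 1520.98 = -2725.90
Services: -429.63 + 980.98 = 551.35
Primary income: -496.81 + 395.03 = -101.78
Secondary income: -91.34
Current account = (-2725.90) + 551.35 + (-101.78) + (-91.34) = -2367.67
(Excluded from the current account — financial account: inward foreign direct investment in the manufacturing sector 471.64, sale of domestic government bonds to non-residents 684.12.)

-2367.67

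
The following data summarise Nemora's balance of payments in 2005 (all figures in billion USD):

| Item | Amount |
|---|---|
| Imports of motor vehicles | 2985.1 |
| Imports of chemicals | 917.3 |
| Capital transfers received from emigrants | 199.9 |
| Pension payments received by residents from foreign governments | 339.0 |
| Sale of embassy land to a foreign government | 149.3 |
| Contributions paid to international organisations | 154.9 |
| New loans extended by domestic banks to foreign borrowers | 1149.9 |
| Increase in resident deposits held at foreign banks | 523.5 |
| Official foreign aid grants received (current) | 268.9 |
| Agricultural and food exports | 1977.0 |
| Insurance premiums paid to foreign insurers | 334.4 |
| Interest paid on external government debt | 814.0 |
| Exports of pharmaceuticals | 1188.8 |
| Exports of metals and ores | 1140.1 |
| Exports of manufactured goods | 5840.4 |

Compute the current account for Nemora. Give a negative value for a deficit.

Goods: -2985.1 + 1188.8 + 1977.0 + 5840.4 + 1140.1 - 917.3 = 6243.9
Services: -334.4
Primary income: -814.0
Secondary income: 268.9 + 339.0 - 154.9 = 453.0
Current account = 6243.9 + (-334.4) + (-814.0) + 453.0 = 5548.5
(Excluded from the current account — capital account: capital transfers received from emigrants 199.9, sale of embassy land to a foreign government 149.3; financial account: new loans extended by domestic banks to foreign borrowers 1149.9, increase in resident deposits held at foreign banks 523.5.)

5548.5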